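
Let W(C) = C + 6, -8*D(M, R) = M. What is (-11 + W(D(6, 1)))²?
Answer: 529/16 ≈ 33.063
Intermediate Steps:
D(M, R) = -M/8
W(C) = 6 + C
(-11 + W(D(6, 1)))² = (-11 + (6 - ⅛*6))² = (-11 + (6 - ¾))² = (-11 + 21/4)² = (-23/4)² = 529/16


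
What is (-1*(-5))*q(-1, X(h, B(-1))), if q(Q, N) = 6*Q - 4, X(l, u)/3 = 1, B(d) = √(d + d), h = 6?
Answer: -50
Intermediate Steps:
B(d) = √2*√d (B(d) = √(2*d) = √2*√d)
X(l, u) = 3 (X(l, u) = 3*1 = 3)
q(Q, N) = -4 + 6*Q
(-1*(-5))*q(-1, X(h, B(-1))) = (-1*(-5))*(-4 + 6*(-1)) = 5*(-4 - 6) = 5*(-10) = -50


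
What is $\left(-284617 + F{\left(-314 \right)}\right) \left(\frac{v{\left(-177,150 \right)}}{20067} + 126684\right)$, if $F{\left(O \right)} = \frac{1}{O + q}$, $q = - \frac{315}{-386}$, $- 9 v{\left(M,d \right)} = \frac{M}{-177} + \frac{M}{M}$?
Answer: $- \frac{29156177811499951650}{808626521} \approx -3.6056 \cdot 10^{10}$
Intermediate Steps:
$v{\left(M,d \right)} = - \frac{1}{9} + \frac{M}{1593}$ ($v{\left(M,d \right)} = - \frac{\frac{M}{-177} + \frac{M}{M}}{9} = - \frac{M \left(- \frac{1}{177}\right) + 1}{9} = - \frac{- \frac{M}{177} + 1}{9} = - \frac{1 - \frac{M}{177}}{9} = - \frac{1}{9} + \frac{M}{1593}$)
$q = \frac{315}{386}$ ($q = \left(-315\right) \left(- \frac{1}{386}\right) = \frac{315}{386} \approx 0.81606$)
$F{\left(O \right)} = \frac{1}{\frac{315}{386} + O}$ ($F{\left(O \right)} = \frac{1}{O + \frac{315}{386}} = \frac{1}{\frac{315}{386} + O}$)
$\left(-284617 + F{\left(-314 \right)}\right) \left(\frac{v{\left(-177,150 \right)}}{20067} + 126684\right) = \left(-284617 + \frac{386}{315 + 386 \left(-314\right)}\right) \left(\frac{- \frac{1}{9} + \frac{1}{1593} \left(-177\right)}{20067} + 126684\right) = \left(-284617 + \frac{386}{315 - 121204}\right) \left(\left(- \frac{1}{9} - \frac{1}{9}\right) \frac{1}{20067} + 126684\right) = \left(-284617 + \frac{386}{-120889}\right) \left(\left(- \frac{2}{9}\right) \frac{1}{20067} + 126684\right) = \left(-284617 + 386 \left(- \frac{1}{120889}\right)\right) \left(- \frac{2}{180603} + 126684\right) = \left(-284617 - \frac{386}{120889}\right) \frac{22879510450}{180603} = \left(- \frac{34407064899}{120889}\right) \frac{22879510450}{180603} = - \frac{29156177811499951650}{808626521}$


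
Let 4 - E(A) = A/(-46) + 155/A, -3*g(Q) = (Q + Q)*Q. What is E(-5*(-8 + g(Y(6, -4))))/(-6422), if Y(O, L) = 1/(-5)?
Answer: -209837/1333785180 ≈ -0.00015732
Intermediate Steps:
Y(O, L) = -1/5
g(Q) = -2*Q**2/3 (g(Q) = -(Q + Q)*Q/3 = -2*Q*Q/3 = -2*Q**2/3)
E(A) = 4 - 155/A + A/46 (E(A) = 4 - (A/(-46) + 155/A) = 4 - (A*(-1/46) + 155/A) = 4 - (-A/46 + 155/A) = 4 - (155/A - A/46) = 4 + (-155/A + A/46) = 4 - 155/A + A/46)
E(-5*(-8 + g(Y(6, -4))))/(-6422) = (4 - 155*(-1/(5*(-8 - 2*(-1/5)**2/3))) + (-5*(-8 - 2*(-1/5)**2/3))/46)/(-6422) = (4 - 155*(-1/(5*(-8 - 2/3*1/25))) + (-5*(-8 - 2/3*1/25))/46)*(-1/6422) = (4 - 155*(-1/(5*(-8 - 2/75))) + (-5*(-8 - 2/75))/46)*(-1/6422) = (4 - 155/((-5*(-602/75))) + (-5*(-602/75))/46)*(-1/6422) = (4 - 155/602/15 + (1/46)*(602/15))*(-1/6422) = (4 - 155*15/602 + 301/345)*(-1/6422) = (4 - 2325/602 + 301/345)*(-1/6422) = (209837/207690)*(-1/6422) = -209837/1333785180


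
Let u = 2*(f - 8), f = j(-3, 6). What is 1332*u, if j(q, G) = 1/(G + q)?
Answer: -20424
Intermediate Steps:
f = 1/3 (f = 1/(6 - 3) = 1/3 ≈ 0.33333)
u = -46/3 (u = 2*(1/3 - 8) = 2*(-23/3) = -46/3 ≈ -15.333)
1332*u = 1332*(-46/3) = -20424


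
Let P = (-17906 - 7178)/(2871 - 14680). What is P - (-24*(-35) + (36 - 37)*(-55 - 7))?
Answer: -10626634/11809 ≈ -899.88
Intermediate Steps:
P = 25084/11809 (P = -25084/(-11809) = -25084*(-1/11809) = 25084/11809 ≈ 2.1241)
P - (-24*(-35) + (36 - 37)*(-55 - 7)) = 25084/11809 - (-24*(-35) + (36 - 37)*(-55 - 7)) = 25084/11809 - (840 - 1*(-62)) = 25084/11809 - (840 + 62) = 25084/11809 - 1*902 = 25084/11809 - 902 = -10626634/11809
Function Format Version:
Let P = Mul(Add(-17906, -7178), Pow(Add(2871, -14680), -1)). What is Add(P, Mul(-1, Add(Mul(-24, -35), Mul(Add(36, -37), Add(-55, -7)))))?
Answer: Rational(-10626634, 11809) ≈ -899.88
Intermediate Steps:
P = Rational(25084, 11809) (P = Mul(-25084, Pow(-11809, -1)) = Mul(-25084, Rational(-1, 11809)) = Rational(25084, 11809) ≈ 2.1241)
Add(P, Mul(-1, Add(Mul(-24, -35), Mul(Add(36, -37), Add(-55, -7))))) = Add(Rational(25084, 11809), Mul(-1, Add(Mul(-24, -35), Mul(Add(36, -37), Add(-55, -7))))) = Add(Rational(25084, 11809), Mul(-1, Add(840, Mul(-1, -62)))) = Add(Rational(25084, 11809), Mul(-1, Add(840, 62))) = Add(Rational(25084, 11809), Mul(-1, 902)) = Add(Rational(25084, 11809), -902) = Rational(-10626634, 11809)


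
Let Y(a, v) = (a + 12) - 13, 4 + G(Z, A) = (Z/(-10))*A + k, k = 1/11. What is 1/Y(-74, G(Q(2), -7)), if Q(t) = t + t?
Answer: -1/75 ≈ -0.013333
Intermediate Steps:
k = 1/11 (k = 1*(1/11) = 1/11 ≈ 0.090909)
Q(t) = 2*t
G(Z, A) = -43/11 - A*Z/10 (G(Z, A) = -4 + ((Z/(-10))*A + 1/11) = -4 + ((-Z/10)*A + 1/11) = -4 + (-A*Z/10 + 1/11) = -4 + (1/11 - A*Z/10) = -43/11 - A*Z/10)
Y(a, v) = -1 + a (Y(a, v) = (12 + a) - 13 = -1 + a)
1/Y(-74, G(Q(2), -7)) = 1/(-1 - 74) = 1/(-75) = -1/75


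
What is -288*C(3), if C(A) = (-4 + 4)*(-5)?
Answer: 0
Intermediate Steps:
C(A) = 0 (C(A) = 0*(-5) = 0)
-288*C(3) = -288*0 = 0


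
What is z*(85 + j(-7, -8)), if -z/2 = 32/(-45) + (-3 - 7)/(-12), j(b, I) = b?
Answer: -286/15 ≈ -19.067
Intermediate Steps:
z = -11/45 (z = -2*(32/(-45) + (-3 - 7)/(-12)) = -2*(32*(-1/45) - 10*(-1/12)) = -2*(-32/45 + 5/6) = -2*11/90 = -11/45 ≈ -0.24444)
z*(85 + j(-7, -8)) = -11*(85 - 7)/45 = -11/45*78 = -286/15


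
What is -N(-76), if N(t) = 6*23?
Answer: -138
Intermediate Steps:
N(t) = 138
-N(-76) = -1*138 = -138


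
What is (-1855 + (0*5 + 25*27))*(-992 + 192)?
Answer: 944000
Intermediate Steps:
(-1855 + (0*5 + 25*27))*(-992 + 192) = (-1855 + (0 + 675))*(-800) = (-1855 + 675)*(-800) = -1180*(-800) = 944000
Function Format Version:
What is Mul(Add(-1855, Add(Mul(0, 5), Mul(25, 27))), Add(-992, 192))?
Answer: 944000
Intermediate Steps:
Mul(Add(-1855, Add(Mul(0, 5), Mul(25, 27))), Add(-992, 192)) = Mul(Add(-1855, Add(0, 675)), -800) = Mul(Add(-1855, 675), -800) = Mul(-1180, -800) = 944000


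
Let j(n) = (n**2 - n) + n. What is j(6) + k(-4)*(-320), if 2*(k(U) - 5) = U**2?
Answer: -4124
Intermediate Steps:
k(U) = 5 + U**2/2
j(n) = n**2
j(6) + k(-4)*(-320) = 6**2 + (5 + (1/2)*(-4)**2)*(-320) = 36 + (5 + (1/2)*16)*(-320) = 36 + (5 + 8)*(-320) = 36 + 13*(-320) = 36 - 4160 = -4124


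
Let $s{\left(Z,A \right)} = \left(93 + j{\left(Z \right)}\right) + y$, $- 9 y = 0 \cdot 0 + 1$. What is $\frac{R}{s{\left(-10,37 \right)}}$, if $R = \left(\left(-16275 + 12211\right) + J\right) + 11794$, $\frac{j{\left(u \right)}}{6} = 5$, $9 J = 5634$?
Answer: $\frac{37602}{553} \approx 67.996$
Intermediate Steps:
$J = 626$ ($J = \frac{1}{9} \cdot 5634 = 626$)
$j{\left(u \right)} = 30$ ($j{\left(u \right)} = 6 \cdot 5 = 30$)
$y = - \frac{1}{9}$ ($y = - \frac{0 \cdot 0 + 1}{9} = - \frac{0 + 1}{9} = \left(- \frac{1}{9}\right) 1 = - \frac{1}{9} \approx -0.11111$)
$s{\left(Z,A \right)} = \frac{1106}{9}$ ($s{\left(Z,A \right)} = \left(93 + 30\right) - \frac{1}{9} = 123 - \frac{1}{9} = \frac{1106}{9}$)
$R = 8356$ ($R = \left(\left(-16275 + 12211\right) + 626\right) + 11794 = \left(-4064 + 626\right) + 11794 = -3438 + 11794 = 8356$)
$\frac{R}{s{\left(-10,37 \right)}} = \frac{8356}{\frac{1106}{9}} = 8356 \cdot \frac{9}{1106} = \frac{37602}{553}$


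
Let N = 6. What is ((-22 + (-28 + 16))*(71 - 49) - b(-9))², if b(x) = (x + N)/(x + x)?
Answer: 20151121/36 ≈ 5.5975e+5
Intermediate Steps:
b(x) = (6 + x)/(2*x) (b(x) = (x + 6)/(x + x) = (6 + x)/((2*x)) = (6 + x)*(1/(2*x)) = (6 + x)/(2*x))
((-22 + (-28 + 16))*(71 - 49) - b(-9))² = ((-22 + (-28 + 16))*(71 - 49) - (6 - 9)/(2*(-9)))² = ((-22 - 12)*22 - (-1)*(-3)/(2*9))² = (-34*22 - 1*⅙)² = (-748 - ⅙)² = (-4489/6)² = 20151121/36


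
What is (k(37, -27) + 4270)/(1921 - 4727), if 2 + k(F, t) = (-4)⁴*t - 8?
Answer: 1326/1403 ≈ 0.94512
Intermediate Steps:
k(F, t) = -10 + 256*t (k(F, t) = -2 + ((-4)⁴*t - 8) = -2 + (256*t - 8) = -2 + (-8 + 256*t) = -10 + 256*t)
(k(37, -27) + 4270)/(1921 - 4727) = ((-10 + 256*(-27)) + 4270)/(1921 - 4727) = ((-10 - 6912) + 4270)/(-2806) = (-6922 + 4270)*(-1/2806) = -2652*(-1/2806) = 1326/1403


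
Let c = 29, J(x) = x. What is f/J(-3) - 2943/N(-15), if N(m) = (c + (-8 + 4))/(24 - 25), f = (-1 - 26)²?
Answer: -3132/25 ≈ -125.28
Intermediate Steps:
f = 729 (f = (-27)² = 729)
N(m) = -25 (N(m) = (29 + (-8 + 4))/(24 - 25) = (29 - 4)/(-1) = 25*(-1) = -25)
f/J(-3) - 2943/N(-15) = 729/(-3) - 2943/(-25) = 729*(-⅓) - 2943*(-1/25) = -243 + 2943/25 = -3132/25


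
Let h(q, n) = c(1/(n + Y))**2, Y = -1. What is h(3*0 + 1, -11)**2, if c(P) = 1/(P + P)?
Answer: 1296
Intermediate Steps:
c(P) = 1/(2*P)
h(q, n) = (-1/2 + n/2)**2 (h(q, n) = (1/(2*(1/(n - 1))))**2 = (1/(2*(1/(-1 + n))))**2 = ((-1 + n)/2)**2 = (-1/2 + n/2)**2)
h(3*0 + 1, -11)**2 = ((-1 - 11)**2/4)**2 = ((1/4)*(-12)**2)**2 = ((1/4)*144)**2 = 36**2 = 1296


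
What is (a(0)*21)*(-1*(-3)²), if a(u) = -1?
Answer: 189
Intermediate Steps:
(a(0)*21)*(-1*(-3)²) = (-1*21)*(-1*(-3)²) = -(-21)*9 = -21*(-9) = 189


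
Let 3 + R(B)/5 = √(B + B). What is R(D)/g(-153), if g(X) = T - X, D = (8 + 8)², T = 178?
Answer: -15/331 + 80*√2/331 ≈ 0.29649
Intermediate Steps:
D = 256 (D = 16² = 256)
R(B) = -15 + 5*√2*√B (R(B) = -15 + 5*√(B + B) = -15 + 5*√(2*B) = -15 + 5*(√2*√B) = -15 + 5*√2*√B)
g(X) = 178 - X
R(D)/g(-153) = (-15 + 5*√2*√256)/(178 - 1*(-153)) = (-15 + 5*√2*16)/(178 + 153) = (-15 + 80*√2)/331 = (-15 + 80*√2)*(1/331) = -15/331 + 80*√2/331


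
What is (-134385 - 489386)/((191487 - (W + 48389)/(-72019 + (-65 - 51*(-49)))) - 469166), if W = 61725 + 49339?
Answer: 14468368345/6440711254 ≈ 2.2464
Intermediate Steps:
W = 111064
(-134385 - 489386)/((191487 - (W + 48389)/(-72019 + (-65 - 51*(-49)))) - 469166) = (-134385 - 489386)/((191487 - (111064 + 48389)/(-72019 + (-65 - 51*(-49)))) - 469166) = -623771/((191487 - 159453/(-72019 + (-65 + 2499))) - 469166) = -623771/((191487 - 159453/(-72019 + 2434)) - 469166) = -623771/((191487 - 159453/(-69585)) - 469166) = -623771/((191487 - 159453*(-1)/69585) - 469166) = -623771/((191487 - 1*(-53151/23195)) - 469166) = -623771/((191487 + 53151/23195) - 469166) = -623771/(4441594116/23195 - 469166) = -623771/(-6440711254/23195) = -623771*(-23195/6440711254) = 14468368345/6440711254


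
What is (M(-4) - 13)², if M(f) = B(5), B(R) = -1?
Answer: 196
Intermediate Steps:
M(f) = -1
(M(-4) - 13)² = (-1 - 13)² = (-14)² = 196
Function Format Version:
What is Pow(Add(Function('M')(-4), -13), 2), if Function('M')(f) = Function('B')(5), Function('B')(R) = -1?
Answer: 196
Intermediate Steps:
Function('M')(f) = -1
Pow(Add(Function('M')(-4), -13), 2) = Pow(Add(-1, -13), 2) = Pow(-14, 2) = 196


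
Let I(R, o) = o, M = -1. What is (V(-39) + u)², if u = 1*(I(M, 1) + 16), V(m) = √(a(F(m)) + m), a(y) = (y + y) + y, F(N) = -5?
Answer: 235 + 102*I*√6 ≈ 235.0 + 249.85*I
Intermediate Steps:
a(y) = 3*y (a(y) = 2*y + y = 3*y)
V(m) = √(-15 + m) (V(m) = √(3*(-5) + m) = √(-15 + m))
u = 17 (u = 1*(1 + 16) = 1*17 = 17)
(V(-39) + u)² = (√(-15 - 39) + 17)² = (√(-54) + 17)² = (3*I*√6 + 17)² = (17 + 3*I*√6)²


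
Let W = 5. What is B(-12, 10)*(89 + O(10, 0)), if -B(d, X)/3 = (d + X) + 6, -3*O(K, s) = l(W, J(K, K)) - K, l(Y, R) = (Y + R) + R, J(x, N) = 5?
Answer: -1048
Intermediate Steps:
l(Y, R) = Y + 2*R (l(Y, R) = (R + Y) + R = Y + 2*R)
O(K, s) = -5 + K/3 (O(K, s) = -((5 + 2*5) - K)/3 = -((5 + 10) - K)/3 = -(15 - K)/3 = -5 + K/3)
B(d, X) = -18 - 3*X - 3*d (B(d, X) = -3*((d + X) + 6) = -3*((X + d) + 6) = -3*(6 + X + d) = -18 - 3*X - 3*d)
B(-12, 10)*(89 + O(10, 0)) = (-18 - 3*10 - 3*(-12))*(89 + (-5 + (⅓)*10)) = (-18 - 30 + 36)*(89 + (-5 + 10/3)) = -12*(89 - 5/3) = -12*262/3 = -1048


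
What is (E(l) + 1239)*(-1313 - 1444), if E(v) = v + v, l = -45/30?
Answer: -3407652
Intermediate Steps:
l = -3/2 (l = -45*1/30 = -3/2 ≈ -1.5000)
E(v) = 2*v
(E(l) + 1239)*(-1313 - 1444) = (2*(-3/2) + 1239)*(-1313 - 1444) = (-3 + 1239)*(-2757) = 1236*(-2757) = -3407652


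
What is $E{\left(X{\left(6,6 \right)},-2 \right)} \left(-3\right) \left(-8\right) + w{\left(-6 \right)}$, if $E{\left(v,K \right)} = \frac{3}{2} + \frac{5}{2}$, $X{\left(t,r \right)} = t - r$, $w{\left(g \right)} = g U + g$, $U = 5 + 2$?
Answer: $48$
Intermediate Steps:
$U = 7$
$w{\left(g \right)} = 8 g$ ($w{\left(g \right)} = g 7 + g = 7 g + g = 8 g$)
$E{\left(v,K \right)} = 4$ ($E{\left(v,K \right)} = 3 \cdot \frac{1}{2} + 5 \cdot \frac{1}{2} = \frac{3}{2} + \frac{5}{2} = 4$)
$E{\left(X{\left(6,6 \right)},-2 \right)} \left(-3\right) \left(-8\right) + w{\left(-6 \right)} = 4 \left(-3\right) \left(-8\right) + 8 \left(-6\right) = \left(-12\right) \left(-8\right) - 48 = 96 - 48 = 48$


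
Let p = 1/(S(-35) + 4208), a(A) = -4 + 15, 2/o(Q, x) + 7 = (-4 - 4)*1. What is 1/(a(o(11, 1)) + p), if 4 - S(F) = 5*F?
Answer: 4387/48258 ≈ 0.090907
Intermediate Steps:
S(F) = 4 - 5*F
o(Q, x) = -2/15 (o(Q, x) = 2/(-7 + (-4 - 4)*1) = 2/(-7 - 8*1) = 2/(-7 - 8) = 2/(-15) = 2*(-1/15) = -2/15)
a(A) = 11
p = 1/4387 (p = 1/((4 - 5*(-35)) + 4208) = 1/((4 + 175) + 4208) = 1/(179 + 4208) = 1/4387 ≈ 0.00022795)
1/(a(o(11, 1)) + p) = 1/(11 + 1/4387) = 1/(48258/4387) = 4387/48258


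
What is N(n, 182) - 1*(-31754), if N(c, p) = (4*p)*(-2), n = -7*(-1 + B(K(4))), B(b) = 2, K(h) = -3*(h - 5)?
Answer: 30298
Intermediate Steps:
K(h) = 15 - 3*h (K(h) = -3*(-5 + h) = 15 - 3*h)
n = -7 (n = -7*(-1 + 2) = -7*1 = -7)
N(c, p) = -8*p
N(n, 182) - 1*(-31754) = -8*182 - 1*(-31754) = -1456 + 31754 = 30298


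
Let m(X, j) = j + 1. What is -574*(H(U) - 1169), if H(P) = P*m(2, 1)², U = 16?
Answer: 634270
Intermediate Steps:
m(X, j) = 1 + j
H(P) = 4*P (H(P) = P*(1 + 1)² = P*2² = P*4 = 4*P)
-574*(H(U) - 1169) = -574*(4*16 - 1169) = -574*(64 - 1169) = -574*(-1105) = 634270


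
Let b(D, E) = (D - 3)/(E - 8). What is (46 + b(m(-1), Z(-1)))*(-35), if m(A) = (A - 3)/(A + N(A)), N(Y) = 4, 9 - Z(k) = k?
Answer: -9205/6 ≈ -1534.2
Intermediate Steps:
Z(k) = 9 - k
m(A) = (-3 + A)/(4 + A) (m(A) = (A - 3)/(A + 4) = (-3 + A)/(4 + A))
b(D, E) = (-3 + D)/(-8 + E)
(46 + b(m(-1), Z(-1)))*(-35) = (46 + (-3 + (-3 - 1)/(4 - 1))/(-8 + (9 - 1*(-1))))*(-35) = (46 + (-3 - 4/3)/(-8 + (9 + 1)))*(-35) = (46 + (-3 + (1/3)*(-4))/(-8 + 10))*(-35) = (46 + (-3 - 4/3)/2)*(-35) = (46 + (1/2)*(-13/3))*(-35) = (46 - 13/6)*(-35) = (263/6)*(-35) = -9205/6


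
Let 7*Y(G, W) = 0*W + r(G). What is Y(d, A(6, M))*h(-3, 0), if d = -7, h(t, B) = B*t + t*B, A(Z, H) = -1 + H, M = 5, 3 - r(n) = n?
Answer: 0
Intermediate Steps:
r(n) = 3 - n
h(t, B) = 2*B*t (h(t, B) = B*t + B*t = 2*B*t)
Y(G, W) = 3/7 - G/7 (Y(G, W) = (0*W + (3 - G))/7 = (0 + (3 - G))/7 = (3 - G)/7 = 3/7 - G/7)
Y(d, A(6, M))*h(-3, 0) = (3/7 - 1/7*(-7))*(2*0*(-3)) = (3/7 + 1)*0 = (10/7)*0 = 0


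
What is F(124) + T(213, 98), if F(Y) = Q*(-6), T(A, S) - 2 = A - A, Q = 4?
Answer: -22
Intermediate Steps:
T(A, S) = 2 (T(A, S) = 2 + (A - A) = 2 + 0 = 2)
F(Y) = -24 (F(Y) = 4*(-6) = -24)
F(124) + T(213, 98) = -24 + 2 = -22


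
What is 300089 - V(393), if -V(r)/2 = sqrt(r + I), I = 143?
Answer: 300089 + 4*sqrt(134) ≈ 3.0014e+5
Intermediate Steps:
V(r) = -2*sqrt(143 + r) (V(r) = -2*sqrt(r + 143) = -2*sqrt(143 + r))
300089 - V(393) = 300089 - (-2)*sqrt(143 + 393) = 300089 - (-2)*sqrt(536) = 300089 - (-2)*2*sqrt(134) = 300089 - (-4)*sqrt(134) = 300089 + 4*sqrt(134)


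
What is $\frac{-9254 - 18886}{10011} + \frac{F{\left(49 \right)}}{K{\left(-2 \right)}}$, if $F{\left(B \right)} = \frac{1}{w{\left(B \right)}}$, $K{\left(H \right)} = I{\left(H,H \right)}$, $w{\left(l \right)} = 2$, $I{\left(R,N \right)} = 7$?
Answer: $- \frac{127983}{46718} \approx -2.7395$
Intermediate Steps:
$K{\left(H \right)} = 7$
$F{\left(B \right)} = \frac{1}{2}$
$\frac{-9254 - 18886}{10011} + \frac{F{\left(49 \right)}}{K{\left(-2 \right)}} = \frac{-9254 - 18886}{10011} + \frac{1}{2 \cdot 7} = \left(-9254 - 18886\right) \frac{1}{10011} + \frac{1}{2} \cdot \frac{1}{7} = \left(-28140\right) \frac{1}{10011} + \frac{1}{14} = - \frac{9380}{3337} + \frac{1}{14} = - \frac{127983}{46718}$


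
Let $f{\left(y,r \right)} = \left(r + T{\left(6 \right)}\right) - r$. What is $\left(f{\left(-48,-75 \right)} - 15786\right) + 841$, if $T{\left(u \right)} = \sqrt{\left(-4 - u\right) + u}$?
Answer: $-14945 + 2 i \approx -14945.0 + 2.0 i$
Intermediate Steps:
$T{\left(u \right)} = 2 i$ ($T{\left(u \right)} = \sqrt{-4} = 2 i$)
$f{\left(y,r \right)} = 2 i$ ($f{\left(y,r \right)} = \left(r + 2 i\right) - r = 2 i$)
$\left(f{\left(-48,-75 \right)} - 15786\right) + 841 = \left(2 i - 15786\right) + 841 = \left(-15786 + 2 i\right) + 841 = -14945 + 2 i$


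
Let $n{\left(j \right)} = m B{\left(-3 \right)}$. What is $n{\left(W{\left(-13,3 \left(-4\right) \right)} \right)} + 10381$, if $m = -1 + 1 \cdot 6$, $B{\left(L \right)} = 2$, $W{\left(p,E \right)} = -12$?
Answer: $10391$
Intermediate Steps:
$m = 5$ ($m = -1 + 6 = 5$)
$n{\left(j \right)} = 10$ ($n{\left(j \right)} = 5 \cdot 2 = 10$)
$n{\left(W{\left(-13,3 \left(-4\right) \right)} \right)} + 10381 = 10 + 10381 = 10391$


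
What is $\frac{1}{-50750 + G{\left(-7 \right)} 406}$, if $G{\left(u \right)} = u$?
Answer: $- \frac{1}{53592} \approx -1.866 \cdot 10^{-5}$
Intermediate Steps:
$\frac{1}{-50750 + G{\left(-7 \right)} 406} = \frac{1}{-50750 - 2842} = \frac{1}{-53592} = - \frac{1}{53592}$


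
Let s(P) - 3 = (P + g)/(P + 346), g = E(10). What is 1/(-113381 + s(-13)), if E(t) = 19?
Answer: -111/12584956 ≈ -8.8201e-6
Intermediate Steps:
g = 19
s(P) = 3 + (19 + P)/(346 + P) (s(P) = 3 + (P + 19)/(P + 346) = 3 + (19 + P)/(346 + P))
1/(-113381 + s(-13)) = 1/(-113381 + (1057 + 4*(-13))/(346 - 13)) = 1/(-113381 + (1057 - 52)/333) = 1/(-113381 + (1/333)*1005) = 1/(-113381 + 335/111) = 1/(-12584956/111) = -111/12584956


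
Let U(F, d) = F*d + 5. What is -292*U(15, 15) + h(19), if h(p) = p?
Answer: -67141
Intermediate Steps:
U(F, d) = 5 + F*d
-292*U(15, 15) + h(19) = -292*(5 + 15*15) + 19 = -292*(5 + 225) + 19 = -292*230 + 19 = -67160 + 19 = -67141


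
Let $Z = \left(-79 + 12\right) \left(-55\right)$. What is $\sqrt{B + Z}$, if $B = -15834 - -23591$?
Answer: $\sqrt{11442} \approx 106.97$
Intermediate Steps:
$B = 7757$ ($B = -15834 + 23591 = 7757$)
$Z = 3685$ ($Z = \left(-67\right) \left(-55\right) = 3685$)
$\sqrt{B + Z} = \sqrt{7757 + 3685} = \sqrt{11442}$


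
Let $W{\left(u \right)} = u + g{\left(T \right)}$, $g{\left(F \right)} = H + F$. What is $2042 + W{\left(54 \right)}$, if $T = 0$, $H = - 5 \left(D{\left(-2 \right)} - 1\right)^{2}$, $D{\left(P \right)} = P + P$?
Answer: $1971$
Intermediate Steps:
$D{\left(P \right)} = 2 P$
$H = -125$ ($H = - 5 \left(2 \left(-2\right) - 1\right)^{2} = - 5 \left(-4 - 1\right)^{2} = - 5 \left(-5\right)^{2} = \left(-5\right) 25 = -125$)
$g{\left(F \right)} = -125 + F$
$W{\left(u \right)} = -125 + u$ ($W{\left(u \right)} = u + \left(-125 + 0\right) = u - 125 = -125 + u$)
$2042 + W{\left(54 \right)} = 2042 + \left(-125 + 54\right) = 2042 - 71 = 1971$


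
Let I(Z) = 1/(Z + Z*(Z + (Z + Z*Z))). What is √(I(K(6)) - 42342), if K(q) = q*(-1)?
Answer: I*√38107806/30 ≈ 205.77*I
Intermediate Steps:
K(q) = -q
I(Z) = 1/(Z + Z*(Z² + 2*Z)) (I(Z) = 1/(Z + Z*(Z + (Z + Z²))) = 1/(Z + Z*(Z² + 2*Z)))
√(I(K(6)) - 42342) = √(1/(((-1*6))*(1 + (-1*6)² + 2*(-1*6))) - 42342) = √(1/((-6)*(1 + (-6)² + 2*(-6))) - 42342) = √(-1/(6*(1 + 36 - 12)) - 42342) = √(-⅙/25 - 42342) = √(-⅙*1/25 - 42342) = √(-1/150 - 42342) = √(-6351301/150) = I*√38107806/30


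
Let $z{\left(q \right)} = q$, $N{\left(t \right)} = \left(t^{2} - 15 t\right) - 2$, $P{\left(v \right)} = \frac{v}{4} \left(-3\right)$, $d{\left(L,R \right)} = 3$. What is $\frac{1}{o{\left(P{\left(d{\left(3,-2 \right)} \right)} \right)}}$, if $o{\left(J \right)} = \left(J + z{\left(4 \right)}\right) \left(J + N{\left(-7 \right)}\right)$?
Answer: $\frac{16}{4193} \approx 0.0038159$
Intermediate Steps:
$P{\left(v \right)} = - \frac{3 v}{4}$ ($P{\left(v \right)} = v \frac{1}{4} \left(-3\right) = \frac{v}{4} \left(-3\right) = - \frac{3 v}{4}$)
$N{\left(t \right)} = -2 + t^{2} - 15 t$
$o{\left(J \right)} = \left(4 + J\right) \left(152 + J\right)$ ($o{\left(J \right)} = \left(J + 4\right) \left(J - \left(-103 - 49\right)\right) = \left(4 + J\right) \left(J + \left(-2 + 49 + 105\right)\right) = \left(4 + J\right) \left(J + 152\right) = \left(4 + J\right) \left(152 + J\right)$)
$\frac{1}{o{\left(P{\left(d{\left(3,-2 \right)} \right)} \right)}} = \frac{1}{608 + \left(\left(- \frac{3}{4}\right) 3\right)^{2} + 156 \left(\left(- \frac{3}{4}\right) 3\right)} = \frac{1}{608 + \left(- \frac{9}{4}\right)^{2} + 156 \left(- \frac{9}{4}\right)} = \frac{1}{608 + \frac{81}{16} - 351} = \frac{1}{\frac{4193}{16}} = \frac{16}{4193}$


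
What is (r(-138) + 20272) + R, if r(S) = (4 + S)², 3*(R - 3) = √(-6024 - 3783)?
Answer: 38231 + I*√9807/3 ≈ 38231.0 + 33.01*I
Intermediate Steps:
R = 3 + I*√9807/3 (R = 3 + √(-6024 - 3783)/3 = 3 + √(-9807)/3 = 3 + (I*√9807)/3 = 3 + I*√9807/3 ≈ 3.0 + 33.01*I)
(r(-138) + 20272) + R = ((4 - 138)² + 20272) + (3 + I*√9807/3) = ((-134)² + 20272) + (3 + I*√9807/3) = (17956 + 20272) + (3 + I*√9807/3) = 38228 + (3 + I*√9807/3) = 38231 + I*√9807/3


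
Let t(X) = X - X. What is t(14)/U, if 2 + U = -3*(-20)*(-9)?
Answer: 0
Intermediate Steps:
t(X) = 0
U = -542 (U = -2 - 3*(-20)*(-9) = -2 + 60*(-9) = -2 - 540 = -542)
t(14)/U = 0/(-542) = 0*(-1/542) = 0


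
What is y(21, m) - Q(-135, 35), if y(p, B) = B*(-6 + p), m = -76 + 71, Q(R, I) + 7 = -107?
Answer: 39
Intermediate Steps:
Q(R, I) = -114 (Q(R, I) = -7 - 107 = -114)
m = -5
y(21, m) - Q(-135, 35) = -5*(-6 + 21) - 1*(-114) = -5*15 + 114 = -75 + 114 = 39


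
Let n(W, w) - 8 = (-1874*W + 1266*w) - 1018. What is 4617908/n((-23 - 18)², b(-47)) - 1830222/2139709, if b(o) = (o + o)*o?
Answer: 1352901617081/1306283785664 ≈ 1.0357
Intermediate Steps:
b(o) = 2*o² (b(o) = (2*o)*o = 2*o²)
n(W, w) = -1010 - 1874*W + 1266*w (n(W, w) = 8 + ((-1874*W + 1266*w) - 1018) = 8 + (-1018 - 1874*W + 1266*w) = -1010 - 1874*W + 1266*w)
4617908/n((-23 - 18)², b(-47)) - 1830222/2139709 = 4617908/(-1010 - 1874*(-23 - 18)² + 1266*(2*(-47)²)) - 1830222/2139709 = 4617908/(-1010 - 1874*(-41)² + 1266*(2*2209)) - 1830222*1/2139709 = 4617908/(-1010 - 1874*1681 + 1266*4418) - 1830222/2139709 = 4617908/(-1010 - 3150194 + 5593188) - 1830222/2139709 = 4617908/2441984 - 1830222/2139709 = 4617908*(1/2441984) - 1830222/2139709 = 1154477/610496 - 1830222/2139709 = 1352901617081/1306283785664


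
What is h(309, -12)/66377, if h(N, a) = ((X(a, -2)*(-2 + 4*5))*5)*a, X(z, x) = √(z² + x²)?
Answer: -2160*√37/66377 ≈ -0.19794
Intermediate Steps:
X(z, x) = √(x² + z²)
h(N, a) = 90*a*√(4 + a²) (h(N, a) = ((√((-2)² + a²)*(-2 + 4*5))*5)*a = ((√(4 + a²)*(-2 + 20))*5)*a = ((√(4 + a²)*18)*5)*a = ((18*√(4 + a²))*5)*a = (90*√(4 + a²))*a = 90*a*√(4 + a²))
h(309, -12)/66377 = (90*(-12)*√(4 + (-12)²))/66377 = (90*(-12)*√(4 + 144))*(1/66377) = (90*(-12)*√148)*(1/66377) = (90*(-12)*(2*√37))*(1/66377) = -2160*√37*(1/66377) = -2160*√37/66377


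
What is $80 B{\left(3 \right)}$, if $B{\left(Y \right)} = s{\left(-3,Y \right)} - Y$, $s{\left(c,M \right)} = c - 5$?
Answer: $-880$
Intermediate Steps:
$s{\left(c,M \right)} = -5 + c$ ($s{\left(c,M \right)} = c - 5 = -5 + c$)
$B{\left(Y \right)} = -8 - Y$ ($B{\left(Y \right)} = \left(-5 - 3\right) - Y = -8 - Y$)
$80 B{\left(3 \right)} = 80 \left(-8 - 3\right) = 80 \left(-11\right) = -880$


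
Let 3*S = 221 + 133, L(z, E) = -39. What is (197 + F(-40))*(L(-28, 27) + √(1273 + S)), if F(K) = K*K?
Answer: -70083 + 1797*√1391 ≈ -3061.9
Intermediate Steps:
F(K) = K²
S = 118 (S = (221 + 133)/3 = (⅓)*354 = 118)
(197 + F(-40))*(L(-28, 27) + √(1273 + S)) = (197 + (-40)²)*(-39 + √(1273 + 118)) = (197 + 1600)*(-39 + √1391) = 1797*(-39 + √1391) = -70083 + 1797*√1391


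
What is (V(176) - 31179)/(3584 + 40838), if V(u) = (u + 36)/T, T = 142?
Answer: -316229/450566 ≈ -0.70185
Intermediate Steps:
V(u) = 18/71 + u/142 (V(u) = (u + 36)/142 = (36 + u)*(1/142) = 18/71 + u/142)
(V(176) - 31179)/(3584 + 40838) = ((18/71 + (1/142)*176) - 31179)/(3584 + 40838) = ((18/71 + 88/71) - 31179)/44422 = (106/71 - 31179)*(1/44422) = -2213603/71*1/44422 = -316229/450566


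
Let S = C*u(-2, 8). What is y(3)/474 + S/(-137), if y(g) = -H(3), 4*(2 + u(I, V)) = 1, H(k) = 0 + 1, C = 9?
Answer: 14657/129876 ≈ 0.11285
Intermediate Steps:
H(k) = 1
u(I, V) = -7/4 (u(I, V) = -2 + (¼)*1 = -2 + ¼ = -7/4)
S = -63/4 (S = 9*(-7/4) = -63/4 ≈ -15.750)
y(g) = -1 (y(g) = -1*1 = -1)
y(3)/474 + S/(-137) = -1/474 - 63/4/(-137) = -1*1/474 - 63/4*(-1/137) = -1/474 + 63/548 = 14657/129876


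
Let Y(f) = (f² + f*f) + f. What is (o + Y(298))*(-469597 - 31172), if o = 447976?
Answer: -313422303258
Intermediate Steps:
Y(f) = f + 2*f² (Y(f) = (f² + f²) + f = 2*f² + f = f + 2*f²)
(o + Y(298))*(-469597 - 31172) = (447976 + 298*(1 + 2*298))*(-469597 - 31172) = (447976 + 298*(1 + 596))*(-500769) = (447976 + 298*597)*(-500769) = (447976 + 177906)*(-500769) = 625882*(-500769) = -313422303258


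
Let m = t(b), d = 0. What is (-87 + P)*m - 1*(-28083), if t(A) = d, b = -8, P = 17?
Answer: 28083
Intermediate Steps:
t(A) = 0
m = 0
(-87 + P)*m - 1*(-28083) = (-87 + 17)*0 - 1*(-28083) = -70*0 + 28083 = 0 + 28083 = 28083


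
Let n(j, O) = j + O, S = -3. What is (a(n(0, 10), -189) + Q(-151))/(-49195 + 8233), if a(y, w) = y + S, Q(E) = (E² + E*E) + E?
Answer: -22729/20481 ≈ -1.1098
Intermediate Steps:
Q(E) = E + 2*E² (Q(E) = (E² + E²) + E = 2*E² + E = E + 2*E²)
n(j, O) = O + j
a(y, w) = -3 + y (a(y, w) = y - 3 = -3 + y)
(a(n(0, 10), -189) + Q(-151))/(-49195 + 8233) = ((-3 + (10 + 0)) - 151*(1 + 2*(-151)))/(-49195 + 8233) = ((-3 + 10) - 151*(1 - 302))/(-40962) = (7 - 151*(-301))*(-1/40962) = (7 + 45451)*(-1/40962) = 45458*(-1/40962) = -22729/20481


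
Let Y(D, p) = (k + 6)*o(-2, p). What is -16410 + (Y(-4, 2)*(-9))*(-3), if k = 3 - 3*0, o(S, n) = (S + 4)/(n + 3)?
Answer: -81564/5 ≈ -16313.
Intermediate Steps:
o(S, n) = (4 + S)/(3 + n)
k = 3 (k = 3 + 0 = 3)
Y(D, p) = 18/(3 + p) (Y(D, p) = (3 + 6)*((4 - 2)/(3 + p)) = 9*(2/(3 + p)) = 18/(3 + p))
-16410 + (Y(-4, 2)*(-9))*(-3) = -16410 + ((18/(3 + 2))*(-9))*(-3) = -16410 + ((18/5)*(-9))*(-3) = -16410 - 162/5*(-3) = -16410 + 486/5 = -81564/5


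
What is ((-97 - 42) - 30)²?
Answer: 28561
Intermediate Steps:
((-97 - 42) - 30)² = (-139 - 30)² = (-169)² = 28561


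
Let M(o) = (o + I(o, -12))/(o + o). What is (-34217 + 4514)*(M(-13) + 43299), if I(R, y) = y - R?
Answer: -16719610779/13 ≈ -1.2861e+9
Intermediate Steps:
M(o) = -6/o (M(o) = (o + (-12 - o))/(o + o) = -12*1/(2*o) = -6/o)
(-34217 + 4514)*(M(-13) + 43299) = (-34217 + 4514)*(-6/(-13) + 43299) = -29703*(-6*(-1/13) + 43299) = -29703*(6/13 + 43299) = -29703*562893/13 = -16719610779/13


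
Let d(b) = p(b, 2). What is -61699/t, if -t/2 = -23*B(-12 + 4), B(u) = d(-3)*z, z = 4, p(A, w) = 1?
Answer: -61699/184 ≈ -335.32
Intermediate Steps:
d(b) = 1
B(u) = 4 (B(u) = 1*4 = 4)
t = 184 (t = -(-46)*4 = -2*(-92) = 184)
-61699/t = -61699/184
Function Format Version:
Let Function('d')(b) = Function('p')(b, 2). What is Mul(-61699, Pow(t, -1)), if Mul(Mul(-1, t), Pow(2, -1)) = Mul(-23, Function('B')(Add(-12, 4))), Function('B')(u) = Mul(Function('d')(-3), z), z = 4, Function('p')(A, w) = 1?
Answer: Rational(-61699, 184) ≈ -335.32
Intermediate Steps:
Function('d')(b) = 1
Function('B')(u) = 4 (Function('B')(u) = Mul(1, 4) = 4)
t = 184 (t = Mul(-2, Mul(-23, 4)) = Mul(-2, -92) = 184)
Mul(-61699, Pow(t, -1)) = Mul(-61699, Pow(184, -1)) = Mul(-61699, Rational(1, 184)) = Rational(-61699, 184)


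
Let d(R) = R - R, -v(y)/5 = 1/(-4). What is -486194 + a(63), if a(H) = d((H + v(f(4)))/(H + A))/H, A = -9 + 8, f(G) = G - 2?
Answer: -486194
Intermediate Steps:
f(G) = -2 + G
A = -1
v(y) = 5/4 (v(y) = -5/(-4) = -5*(-¼) = 5/4)
d(R) = 0
a(H) = 0 (a(H) = 0/H = 0)
-486194 + a(63) = -486194 + 0 = -486194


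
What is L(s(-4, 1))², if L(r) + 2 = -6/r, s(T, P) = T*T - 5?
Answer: 784/121 ≈ 6.4793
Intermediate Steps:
s(T, P) = -5 + T² (s(T, P) = T² - 5 = -5 + T²)
L(r) = -2 - 6/r
L(s(-4, 1))² = (-2 - 6/(-5 + (-4)²))² = (-2 - 6/(-5 + 16))² = (-2 - 6/11)² = (-28/11)² = 784/121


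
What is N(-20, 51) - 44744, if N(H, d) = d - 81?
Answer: -44774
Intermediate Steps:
N(H, d) = -81 + d
N(-20, 51) - 44744 = (-81 + 51) - 44744 = -30 - 44744 = -44774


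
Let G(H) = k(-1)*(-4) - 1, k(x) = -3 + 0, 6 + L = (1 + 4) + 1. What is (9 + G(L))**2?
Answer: 400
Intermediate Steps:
L = 0 (L = -6 + ((1 + 4) + 1) = -6 + (5 + 1) = -6 + 6 = 0)
k(x) = -3
G(H) = 11 (G(H) = -3*(-4) - 1 = 12 - 1 = 11)
(9 + G(L))**2 = (9 + 11)**2 = 20**2 = 400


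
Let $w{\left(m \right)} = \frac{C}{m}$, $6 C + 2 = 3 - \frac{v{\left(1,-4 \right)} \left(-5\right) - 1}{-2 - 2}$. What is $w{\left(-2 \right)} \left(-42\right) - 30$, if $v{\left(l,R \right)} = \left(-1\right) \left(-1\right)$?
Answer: $- \frac{127}{4} \approx -31.75$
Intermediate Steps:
$v{\left(l,R \right)} = 1$
$C = - \frac{1}{12}$ ($C = - \frac{1}{3} + \frac{3 - \frac{1 \left(-5\right) - 1}{-2 - 2}}{6} = - \frac{1}{3} + \frac{3 - \frac{-5 - 1}{-4}}{6} = - \frac{1}{3} + \frac{3 - \left(-6\right) \left(- \frac{1}{4}\right)}{6} = - \frac{1}{3} + \frac{3 - \frac{3}{2}}{6} = - \frac{1}{3} + \frac{1}{6} \cdot \frac{3}{2} = - \frac{1}{3} + \frac{1}{4} = - \frac{1}{12} \approx -0.083333$)
$w{\left(m \right)} = - \frac{1}{12 m}$
$w{\left(-2 \right)} \left(-42\right) - 30 = - \frac{1}{12 \left(-2\right)} \left(-42\right) - 30 = \left(- \frac{1}{12}\right) \left(- \frac{1}{2}\right) \left(-42\right) - 30 = \frac{1}{24} \left(-42\right) - 30 = - \frac{7}{4} - 30 = - \frac{127}{4}$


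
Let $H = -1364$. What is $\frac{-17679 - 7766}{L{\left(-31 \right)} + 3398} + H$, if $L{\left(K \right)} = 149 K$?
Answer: $- \frac{1639999}{1221} \approx -1343.2$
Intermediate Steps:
$\frac{-17679 - 7766}{L{\left(-31 \right)} + 3398} + H = \frac{-17679 - 7766}{149 \left(-31\right) + 3398} - 1364 = - \frac{25445}{-4619 + 3398} - 1364 = - \frac{25445}{-1221} - 1364 = \left(-25445\right) \left(- \frac{1}{1221}\right) - 1364 = \frac{25445}{1221} - 1364 = - \frac{1639999}{1221}$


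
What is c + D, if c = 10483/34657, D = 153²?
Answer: 811296196/34657 ≈ 23409.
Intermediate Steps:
D = 23409
c = 10483/34657 (c = 10483*(1/34657) = 10483/34657 ≈ 0.30248)
c + D = 10483/34657 + 23409 = 811296196/34657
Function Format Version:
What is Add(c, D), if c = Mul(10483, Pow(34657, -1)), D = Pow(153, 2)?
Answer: Rational(811296196, 34657) ≈ 23409.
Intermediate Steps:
D = 23409
c = Rational(10483, 34657) (c = Mul(10483, Rational(1, 34657)) = Rational(10483, 34657) ≈ 0.30248)
Add(c, D) = Add(Rational(10483, 34657), 23409) = Rational(811296196, 34657)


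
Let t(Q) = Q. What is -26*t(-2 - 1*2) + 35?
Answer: 139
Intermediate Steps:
-26*t(-2 - 1*2) + 35 = -26*(-2 - 1*2) + 35 = -26*(-2 - 2) + 35 = -26*(-4) + 35 = 104 + 35 = 139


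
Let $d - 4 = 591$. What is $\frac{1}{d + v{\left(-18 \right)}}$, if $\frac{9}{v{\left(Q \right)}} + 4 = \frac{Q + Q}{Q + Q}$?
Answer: $\frac{1}{592} \approx 0.0016892$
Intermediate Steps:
$v{\left(Q \right)} = -3$ ($v{\left(Q \right)} = \frac{9}{-4 + \frac{Q + Q}{Q + Q}} = \frac{9}{-4 + \frac{2 Q}{2 Q}} = \frac{9}{-4 + 2 Q \frac{1}{2 Q}} = \frac{9}{-4 + 1} = \frac{9}{-3} = 9 \left(- \frac{1}{3}\right) = -3$)
$d = 595$ ($d = 4 + 591 = 595$)
$\frac{1}{d + v{\left(-18 \right)}} = \frac{1}{595 - 3} = \frac{1}{592}$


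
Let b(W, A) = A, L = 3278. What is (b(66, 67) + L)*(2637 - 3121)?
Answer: -1618980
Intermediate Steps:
(b(66, 67) + L)*(2637 - 3121) = (67 + 3278)*(2637 - 3121) = 3345*(-484) = -1618980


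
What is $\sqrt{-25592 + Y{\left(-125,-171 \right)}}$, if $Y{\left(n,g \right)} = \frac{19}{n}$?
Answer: $\frac{i \sqrt{15995095}}{25} \approx 159.98 i$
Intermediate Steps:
$\sqrt{-25592 + Y{\left(-125,-171 \right)}} = \sqrt{-25592 + \frac{19}{-125}} = \sqrt{-25592 + 19 \left(- \frac{1}{125}\right)} = \sqrt{-25592 - \frac{19}{125}} = \sqrt{- \frac{3199019}{125}} = \frac{i \sqrt{15995095}}{25}$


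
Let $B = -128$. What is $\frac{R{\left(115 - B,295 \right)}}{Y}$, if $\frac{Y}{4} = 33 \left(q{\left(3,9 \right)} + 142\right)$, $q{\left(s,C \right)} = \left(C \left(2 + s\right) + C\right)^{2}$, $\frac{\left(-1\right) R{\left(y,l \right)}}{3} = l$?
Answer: $- \frac{295}{134552} \approx -0.0021925$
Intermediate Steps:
$R{\left(y,l \right)} = - 3 l$
$q{\left(s,C \right)} = \left(C + C \left(2 + s\right)\right)^{2}$
$Y = 403656$ ($Y = 4 \cdot 33 \left(9^{2} \left(3 + 3\right)^{2} + 142\right) = 4 \cdot 33 \left(81 \cdot 6^{2} + 142\right) = 4 \cdot 33 \left(81 \cdot 36 + 142\right) = 4 \cdot 33 \left(2916 + 142\right) = 4 \cdot 33 \cdot 3058 = 4 \cdot 100914 = 403656$)
$\frac{R{\left(115 - B,295 \right)}}{Y} = \frac{\left(-3\right) 295}{403656} = \left(-885\right) \frac{1}{403656} = - \frac{295}{134552}$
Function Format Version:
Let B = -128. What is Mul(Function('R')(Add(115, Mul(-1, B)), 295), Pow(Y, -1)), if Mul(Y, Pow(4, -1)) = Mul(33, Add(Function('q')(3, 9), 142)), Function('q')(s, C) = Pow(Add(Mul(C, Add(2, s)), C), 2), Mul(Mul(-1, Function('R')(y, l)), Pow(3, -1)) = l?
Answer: Rational(-295, 134552) ≈ -0.0021925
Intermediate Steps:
Function('R')(y, l) = Mul(-3, l)
Function('q')(s, C) = Pow(Add(C, Mul(C, Add(2, s))), 2)
Y = 403656 (Y = Mul(4, Mul(33, Add(Mul(Pow(9, 2), Pow(Add(3, 3), 2)), 142))) = Mul(4, Mul(33, Add(Mul(81, Pow(6, 2)), 142))) = Mul(4, Mul(33, Add(Mul(81, 36), 142))) = Mul(4, Mul(33, Add(2916, 142))) = Mul(4, Mul(33, 3058)) = Mul(4, 100914) = 403656)
Mul(Function('R')(Add(115, Mul(-1, B)), 295), Pow(Y, -1)) = Mul(Mul(-3, 295), Pow(403656, -1)) = Mul(-885, Rational(1, 403656)) = Rational(-295, 134552)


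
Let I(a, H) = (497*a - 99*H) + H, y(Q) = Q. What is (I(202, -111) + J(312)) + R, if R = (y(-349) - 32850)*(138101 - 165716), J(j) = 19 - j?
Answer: 916901364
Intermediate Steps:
I(a, H) = -98*H + 497*a (I(a, H) = (-99*H + 497*a) + H = -98*H + 497*a)
R = 916790385 (R = (-349 - 32850)*(138101 - 165716) = -33199*(-27615) = 916790385)
(I(202, -111) + J(312)) + R = ((-98*(-111) + 497*202) + (19 - 1*312)) + 916790385 = ((10878 + 100394) + (19 - 312)) + 916790385 = (111272 - 293) + 916790385 = 110979 + 916790385 = 916901364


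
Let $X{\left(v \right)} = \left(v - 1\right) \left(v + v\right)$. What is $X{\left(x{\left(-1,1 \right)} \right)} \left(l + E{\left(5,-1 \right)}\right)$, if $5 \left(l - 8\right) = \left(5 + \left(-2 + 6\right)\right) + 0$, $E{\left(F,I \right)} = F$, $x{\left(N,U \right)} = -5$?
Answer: $888$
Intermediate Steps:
$X{\left(v \right)} = 2 v \left(-1 + v\right)$ ($X{\left(v \right)} = \left(-1 + v\right) 2 v = 2 v \left(-1 + v\right)$)
$l = \frac{49}{5}$ ($l = 8 + \frac{\left(5 + \left(-2 + 6\right)\right) + 0}{5} = 8 + \frac{\left(5 + 4\right) + 0}{5} = 8 + \frac{9 + 0}{5} = 8 + \frac{1}{5} \cdot 9 = 8 + \frac{9}{5} = \frac{49}{5} \approx 9.8$)
$X{\left(x{\left(-1,1 \right)} \right)} \left(l + E{\left(5,-1 \right)}\right) = 2 \left(-5\right) \left(-1 - 5\right) \left(\frac{49}{5} + 5\right) = 2 \left(-5\right) \left(-6\right) \frac{74}{5} = 60 \cdot \frac{74}{5} = 888$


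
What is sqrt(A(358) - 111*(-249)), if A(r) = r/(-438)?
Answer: sqrt(1325554878)/219 ≈ 166.25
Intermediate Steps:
A(r) = -r/438 (A(r) = r*(-1/438) = -r/438)
sqrt(A(358) - 111*(-249)) = sqrt(-1/438*358 - 111*(-249)) = sqrt(-179/219 + 27639) = sqrt(6052762/219) = sqrt(1325554878)/219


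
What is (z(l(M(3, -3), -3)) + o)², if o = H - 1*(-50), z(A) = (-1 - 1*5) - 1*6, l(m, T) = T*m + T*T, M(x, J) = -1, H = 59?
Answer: 9409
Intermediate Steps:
l(m, T) = T² + T*m (l(m, T) = T*m + T² = T² + T*m)
z(A) = -12 (z(A) = (-1 - 5) - 6 = -6 - 6 = -12)
o = 109 (o = 59 - 1*(-50) = 59 + 50 = 109)
(z(l(M(3, -3), -3)) + o)² = (-12 + 109)² = 97² = 9409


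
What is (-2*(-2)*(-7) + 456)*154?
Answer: 65912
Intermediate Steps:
(-2*(-2)*(-7) + 456)*154 = (4*(-7) + 456)*154 = (-28 + 456)*154 = 428*154 = 65912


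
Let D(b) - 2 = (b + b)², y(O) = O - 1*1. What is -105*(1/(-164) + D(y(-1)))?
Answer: -309855/164 ≈ -1889.4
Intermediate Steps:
y(O) = -1 + O (y(O) = O - 1 = -1 + O)
D(b) = 2 + 4*b² (D(b) = 2 + (b + b)² = 2 + (2*b)² = 2 + 4*b²)
-105*(1/(-164) + D(y(-1))) = -105*(1/(-164) + (2 + 4*(-1 - 1)²)) = -105*(-1/164 + (2 + 4*(-2)²)) = -105*(-1/164 + (2 + 4*4)) = -105*(-1/164 + (2 + 16)) = -105*(-1/164 + 18) = -105*2951/164 = -309855/164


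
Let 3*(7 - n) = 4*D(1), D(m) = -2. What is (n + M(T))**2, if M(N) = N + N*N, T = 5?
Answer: 14161/9 ≈ 1573.4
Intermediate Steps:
M(N) = N + N**2
n = 29/3 (n = 7 - 4*(-2)/3 = 7 - 1/3*(-8) = 7 + 8/3 = 29/3 ≈ 9.6667)
(n + M(T))**2 = (29/3 + 5*(1 + 5))**2 = (29/3 + 5*6)**2 = (29/3 + 30)**2 = (119/3)**2 = 14161/9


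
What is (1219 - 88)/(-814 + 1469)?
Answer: 1131/655 ≈ 1.7267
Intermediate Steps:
(1219 - 88)/(-814 + 1469) = 1131/655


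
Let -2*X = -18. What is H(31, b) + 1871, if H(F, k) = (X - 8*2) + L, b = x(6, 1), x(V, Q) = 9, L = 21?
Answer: 1885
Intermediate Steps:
X = 9 (X = -½*(-18) = 9)
b = 9
H(F, k) = 14 (H(F, k) = (9 - 8*2) + 21 = (9 - 16) + 21 = -7 + 21 = 14)
H(31, b) + 1871 = 14 + 1871 = 1885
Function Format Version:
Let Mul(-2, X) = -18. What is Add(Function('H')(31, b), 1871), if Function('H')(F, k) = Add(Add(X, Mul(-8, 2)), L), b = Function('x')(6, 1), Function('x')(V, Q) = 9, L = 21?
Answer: 1885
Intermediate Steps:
X = 9 (X = Mul(Rational(-1, 2), -18) = 9)
b = 9
Function('H')(F, k) = 14 (Function('H')(F, k) = Add(Add(9, Mul(-8, 2)), 21) = Add(Add(9, -16), 21) = Add(-7, 21) = 14)
Add(Function('H')(31, b), 1871) = Add(14, 1871) = 1885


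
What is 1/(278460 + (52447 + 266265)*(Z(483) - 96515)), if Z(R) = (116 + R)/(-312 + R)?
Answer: -171/5259805039132 ≈ -3.2511e-11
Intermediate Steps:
Z(R) = (116 + R)/(-312 + R)
1/(278460 + (52447 + 266265)*(Z(483) - 96515)) = 1/(278460 + (52447 + 266265)*((116 + 483)/(-312 + 483) - 96515)) = 1/(278460 + 318712*(599/171 - 96515)) = 1/(278460 + 318712*(-16503466/171)) = 1/(278460 - 5259852655792/171) = 1/(-5259805039132/171) = -171/5259805039132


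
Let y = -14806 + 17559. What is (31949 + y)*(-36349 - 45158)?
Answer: -2828455914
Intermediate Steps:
y = 2753
(31949 + y)*(-36349 - 45158) = (31949 + 2753)*(-36349 - 45158) = 34702*(-81507) = -2828455914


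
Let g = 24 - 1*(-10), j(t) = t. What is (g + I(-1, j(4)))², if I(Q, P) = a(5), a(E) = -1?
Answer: 1089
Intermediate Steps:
g = 34 (g = 24 + 10 = 34)
I(Q, P) = -1
(g + I(-1, j(4)))² = (34 - 1)² = 33² = 1089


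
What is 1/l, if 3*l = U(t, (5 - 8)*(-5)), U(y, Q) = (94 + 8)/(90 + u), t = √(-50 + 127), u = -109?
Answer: -19/34 ≈ -0.55882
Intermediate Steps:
t = √77 ≈ 8.7750
U(y, Q) = -102/19 (U(y, Q) = (94 + 8)/(90 - 109) = 102/(-19) = 102*(-1/19) = -102/19)
l = -34/19 (l = (⅓)*(-102/19) = -34/19 ≈ -1.7895)
1/l = 1/(-34/19) = -19/34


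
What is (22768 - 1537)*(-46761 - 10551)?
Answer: -1216791072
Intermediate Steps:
(22768 - 1537)*(-46761 - 10551) = 21231*(-57312) = -1216791072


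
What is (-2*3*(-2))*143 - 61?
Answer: 1655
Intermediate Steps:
(-2*3*(-2))*143 - 61 = -6*(-2)*143 - 61 = 12*143 - 61 = 1716 - 61 = 1655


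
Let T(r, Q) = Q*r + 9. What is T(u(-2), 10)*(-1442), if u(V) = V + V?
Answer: 44702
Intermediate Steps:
u(V) = 2*V
T(r, Q) = 9 + Q*r
T(u(-2), 10)*(-1442) = (9 + 10*(2*(-2)))*(-1442) = (9 + 10*(-4))*(-1442) = (9 - 40)*(-1442) = -31*(-1442) = 44702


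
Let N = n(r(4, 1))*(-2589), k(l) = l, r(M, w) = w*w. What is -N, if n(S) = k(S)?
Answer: 2589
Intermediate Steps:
r(M, w) = w²
n(S) = S
N = -2589 (N = 1²*(-2589) = 1*(-2589) = -2589)
-N = -1*(-2589) = 2589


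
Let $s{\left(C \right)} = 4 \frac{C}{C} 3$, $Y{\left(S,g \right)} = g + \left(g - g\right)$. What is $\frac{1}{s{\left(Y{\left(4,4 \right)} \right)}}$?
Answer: $\frac{1}{12} \approx 0.083333$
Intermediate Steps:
$Y{\left(S,g \right)} = g$ ($Y{\left(S,g \right)} = g + 0 = g$)
$s{\left(C \right)} = 12$ ($s{\left(C \right)} = 4 \cdot 1 \cdot 3 = 4 \cdot 3 = 12$)
$\frac{1}{s{\left(Y{\left(4,4 \right)} \right)}} = \frac{1}{12}$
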